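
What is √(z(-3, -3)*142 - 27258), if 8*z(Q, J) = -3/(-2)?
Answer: I*√435702/4 ≈ 165.02*I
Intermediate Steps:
z(Q, J) = 3/16 (z(Q, J) = (-3/(-2))/8 = (-3*(-½))/8 = (⅛)*(3/2) = 3/16)
√(z(-3, -3)*142 - 27258) = √((3/16)*142 - 27258) = √(213/8 - 27258) = √(-217851/8) = I*√435702/4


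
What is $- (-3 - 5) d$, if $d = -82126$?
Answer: $-657008$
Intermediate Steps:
$- (-3 - 5) d = - (-3 - 5) \left(-82126\right) = \left(-1\right) \left(-8\right) \left(-82126\right) = 8 \left(-82126\right) = -657008$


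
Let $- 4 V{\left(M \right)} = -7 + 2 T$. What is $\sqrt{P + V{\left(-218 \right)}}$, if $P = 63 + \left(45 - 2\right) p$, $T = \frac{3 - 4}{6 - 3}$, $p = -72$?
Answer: $\frac{i \sqrt{109119}}{6} \approx 55.055 i$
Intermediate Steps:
$T = - \frac{1}{3} \approx -0.33333$
$V{\left(M \right)} = \frac{23}{12}$ ($V{\left(M \right)} = - \frac{-7 + 2 \left(- \frac{1}{3}\right)}{4} = - \frac{-7 - \frac{2}{3}}{4} = \left(- \frac{1}{4}\right) \left(- \frac{23}{3}\right) = \frac{23}{12}$)
$P = -3033$ ($P = 63 + \left(45 - 2\right) \left(-72\right) = 63 + 43 \left(-72\right) = 63 - 3096 = -3033$)
$\sqrt{P + V{\left(-218 \right)}} = \sqrt{-3033 + \frac{23}{12}} = \sqrt{- \frac{36373}{12}} = \frac{i \sqrt{109119}}{6}$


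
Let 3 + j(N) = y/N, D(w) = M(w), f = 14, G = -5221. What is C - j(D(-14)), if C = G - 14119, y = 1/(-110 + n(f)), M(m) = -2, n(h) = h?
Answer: -3712705/192 ≈ -19337.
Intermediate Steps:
y = -1/96 (y = 1/(-110 + 14) = 1/(-96) = -1/96 ≈ -0.010417)
C = -19340 (C = -5221 - 14119 = -19340)
D(w) = -2
j(N) = -3 - 1/(96*N)
C - j(D(-14)) = -19340 - (-3 - 1/96/(-2)) = -19340 - (-3 - 1/96*(-1/2)) = -19340 - (-3 + 1/192) = -19340 - 1*(-575/192) = -19340 + 575/192 = -3712705/192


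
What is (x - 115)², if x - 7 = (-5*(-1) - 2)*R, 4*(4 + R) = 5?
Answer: 216225/16 ≈ 13514.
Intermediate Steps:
R = -11/4 (R = -4 + (¼)*5 = -4 + 5/4 = -11/4 ≈ -2.7500)
x = -5/4 (x = 7 + (-5*(-1) - 2)*(-11/4) = 7 + (5 - 2)*(-11/4) = 7 + 3*(-11/4) = 7 - 33/4 = -5/4 ≈ -1.2500)
(x - 115)² = (-5/4 - 115)² = (-465/4)² = 216225/16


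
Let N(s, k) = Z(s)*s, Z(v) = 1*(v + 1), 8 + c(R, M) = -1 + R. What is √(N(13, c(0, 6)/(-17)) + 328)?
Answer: √510 ≈ 22.583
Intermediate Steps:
c(R, M) = -9 + R (c(R, M) = -8 + (-1 + R) = -9 + R)
Z(v) = 1 + v (Z(v) = 1*(1 + v) = 1 + v)
N(s, k) = s*(1 + s) (N(s, k) = (1 + s)*s = s*(1 + s))
√(N(13, c(0, 6)/(-17)) + 328) = √(13*(1 + 13) + 328) = √(13*14 + 328) = √(182 + 328) = √510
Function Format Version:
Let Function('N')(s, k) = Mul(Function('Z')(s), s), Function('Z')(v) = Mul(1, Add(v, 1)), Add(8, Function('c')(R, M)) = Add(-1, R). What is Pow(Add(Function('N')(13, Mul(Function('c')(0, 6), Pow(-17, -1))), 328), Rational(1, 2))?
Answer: Pow(510, Rational(1, 2)) ≈ 22.583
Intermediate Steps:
Function('c')(R, M) = Add(-9, R) (Function('c')(R, M) = Add(-8, Add(-1, R)) = Add(-9, R))
Function('Z')(v) = Add(1, v) (Function('Z')(v) = Mul(1, Add(1, v)) = Add(1, v))
Function('N')(s, k) = Mul(s, Add(1, s)) (Function('N')(s, k) = Mul(Add(1, s), s) = Mul(s, Add(1, s)))
Pow(Add(Function('N')(13, Mul(Function('c')(0, 6), Pow(-17, -1))), 328), Rational(1, 2)) = Pow(Add(Mul(13, Add(1, 13)), 328), Rational(1, 2)) = Pow(Add(Mul(13, 14), 328), Rational(1, 2)) = Pow(Add(182, 328), Rational(1, 2)) = Pow(510, Rational(1, 2))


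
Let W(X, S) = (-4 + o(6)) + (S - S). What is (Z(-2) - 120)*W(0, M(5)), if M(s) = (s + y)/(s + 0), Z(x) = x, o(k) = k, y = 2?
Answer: -244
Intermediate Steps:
M(s) = (2 + s)/s (M(s) = (s + 2)/(s + 0) = (2 + s)/s)
W(X, S) = 2 (W(X, S) = (-4 + 6) + (S - S) = 2 + 0 = 2)
(Z(-2) - 120)*W(0, M(5)) = (-2 - 120)*2 = -122*2 = -244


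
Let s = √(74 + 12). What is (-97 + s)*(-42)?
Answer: 4074 - 42*√86 ≈ 3684.5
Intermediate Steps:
s = √86 ≈ 9.2736
(-97 + s)*(-42) = (-97 + √86)*(-42) = 4074 - 42*√86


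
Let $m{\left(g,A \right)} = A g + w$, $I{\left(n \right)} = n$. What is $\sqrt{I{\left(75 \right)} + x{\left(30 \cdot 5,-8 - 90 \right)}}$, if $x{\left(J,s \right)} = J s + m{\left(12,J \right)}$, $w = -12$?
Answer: $i \sqrt{12837} \approx 113.3 i$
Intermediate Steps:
$m{\left(g,A \right)} = -12 + A g$ ($m{\left(g,A \right)} = A g - 12 = -12 + A g$)
$x{\left(J,s \right)} = -12 + 12 J + J s$ ($x{\left(J,s \right)} = J s + \left(-12 + J 12\right) = J s + \left(-12 + 12 J\right) = -12 + 12 J + J s$)
$\sqrt{I{\left(75 \right)} + x{\left(30 \cdot 5,-8 - 90 \right)}} = \sqrt{75 + \left(-12 + 12 \cdot 30 \cdot 5 + 30 \cdot 5 \left(-8 - 90\right)\right)} = \sqrt{75 + \left(-12 + 12 \cdot 150 + 150 \left(-8 - 90\right)\right)} = \sqrt{75 + \left(-12 + 1800 + 150 \left(-98\right)\right)} = \sqrt{75 - 12912} = \sqrt{-12837} = i \sqrt{12837}$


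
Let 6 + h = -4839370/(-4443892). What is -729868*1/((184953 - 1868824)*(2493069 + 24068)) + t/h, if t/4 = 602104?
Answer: -22681964938384275105639084/46250844832026248057 ≈ -4.9041e+5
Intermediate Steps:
t = 2408416 (t = 4*602104 = 2408416)
h = -10911991/2221946 (h = -6 - 4839370/(-4443892) = -6 - 4839370*(-1/4443892) = -6 + 2419685/2221946 = -10911991/2221946 ≈ -4.9110)
-729868*1/((184953 - 1868824)*(2493069 + 24068)) + t/h = -729868*1/((184953 - 1868824)*(2493069 + 24068)) + 2408416/(-10911991/2221946) = -729868/(2517137*(-1683871)) + 2408416*(-2221946/10911991) = -729868/(-4238533997327) - 5351370297536/10911991 = -729868*(-1/4238533997327) - 5351370297536/10911991 = 729868/4238533997327 - 5351370297536/10911991 = -22681964938384275105639084/46250844832026248057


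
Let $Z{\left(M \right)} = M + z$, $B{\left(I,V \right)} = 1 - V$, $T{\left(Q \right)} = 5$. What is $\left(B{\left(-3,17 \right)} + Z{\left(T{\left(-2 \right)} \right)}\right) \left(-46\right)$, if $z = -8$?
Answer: $874$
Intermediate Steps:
$Z{\left(M \right)} = -8 + M$ ($Z{\left(M \right)} = M - 8 = -8 + M$)
$\left(B{\left(-3,17 \right)} + Z{\left(T{\left(-2 \right)} \right)}\right) \left(-46\right) = \left(\left(1 - 17\right) + \left(-8 + 5\right)\right) \left(-46\right) = \left(\left(1 - 17\right) - 3\right) \left(-46\right) = \left(-16 - 3\right) \left(-46\right) = \left(-19\right) \left(-46\right) = 874$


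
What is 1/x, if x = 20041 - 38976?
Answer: -1/18935 ≈ -5.2812e-5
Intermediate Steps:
x = -18935
1/x = 1/(-18935) = -1/18935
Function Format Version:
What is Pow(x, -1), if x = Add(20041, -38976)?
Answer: Rational(-1, 18935) ≈ -5.2812e-5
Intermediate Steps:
x = -18935
Pow(x, -1) = Pow(-18935, -1) = Rational(-1, 18935)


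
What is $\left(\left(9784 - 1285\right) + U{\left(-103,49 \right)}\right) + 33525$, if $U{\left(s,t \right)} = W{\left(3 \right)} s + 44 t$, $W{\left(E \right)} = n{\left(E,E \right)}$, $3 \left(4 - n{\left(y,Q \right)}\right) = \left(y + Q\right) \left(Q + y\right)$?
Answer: $45004$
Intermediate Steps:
$n{\left(y,Q \right)} = 4 - \frac{\left(Q + y\right)^{2}}{3}$ ($n{\left(y,Q \right)} = 4 - \frac{\left(y + Q\right) \left(Q + y\right)}{3} = 4 - \frac{\left(Q + y\right) \left(Q + y\right)}{3} = 4 - \frac{\left(Q + y\right)^{2}}{3}$)
$W{\left(E \right)} = 4 - \frac{4 E^{2}}{3}$ ($W{\left(E \right)} = 4 - \frac{\left(E + E\right)^{2}}{3} = 4 - \frac{\left(2 E\right)^{2}}{3} = 4 - \frac{4 E^{2}}{3}$)
$U{\left(s,t \right)} = - 8 s + 44 t$ ($U{\left(s,t \right)} = \left(4 - \frac{4 \cdot 3^{2}}{3}\right) s + 44 t = \left(4 - 12\right) s + 44 t = - 8 s + 44 t$)
$\left(\left(9784 - 1285\right) + U{\left(-103,49 \right)}\right) + 33525 = \left(\left(9784 - 1285\right) + \left(\left(-8\right) \left(-103\right) + 44 \cdot 49\right)\right) + 33525 = \left(\left(9784 + \left(-5794 + 4509\right)\right) + \left(824 + 2156\right)\right) + 33525 = \left(\left(9784 - 1285\right) + 2980\right) + 33525 = \left(8499 + 2980\right) + 33525 = 11479 + 33525 = 45004$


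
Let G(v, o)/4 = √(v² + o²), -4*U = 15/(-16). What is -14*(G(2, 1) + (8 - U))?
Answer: -3479/32 - 56*√5 ≈ -233.94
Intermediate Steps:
U = 15/64 (U = -15/(4*(-16)) = -15*(-1)/(4*16) = -¼*(-15/16) = 15/64 ≈ 0.23438)
G(v, o) = 4*√(o² + v²) (G(v, o) = 4*√(v² + o²) = 4*√(o² + v²))
-14*(G(2, 1) + (8 - U)) = -14*(4*√(1² + 2²) + (8 - 1*15/64)) = -14*(4*√(1 + 4) + (8 - 15/64)) = -14*(4*√5 + 497/64) = -14*(497/64 + 4*√5) = -3479/32 - 56*√5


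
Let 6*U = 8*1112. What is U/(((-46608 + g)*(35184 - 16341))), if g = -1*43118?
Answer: -2224/2536060527 ≈ -8.7695e-7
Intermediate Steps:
g = -43118
U = 4448/3 (U = (8*1112)/6 = (⅙)*8896 = 4448/3 ≈ 1482.7)
U/(((-46608 + g)*(35184 - 16341))) = 4448/(3*(((-46608 - 43118)*(35184 - 16341)))) = 4448/(3*((-89726*18843))) = (4448/3)/(-1690707018) = (4448/3)*(-1/1690707018) = -2224/2536060527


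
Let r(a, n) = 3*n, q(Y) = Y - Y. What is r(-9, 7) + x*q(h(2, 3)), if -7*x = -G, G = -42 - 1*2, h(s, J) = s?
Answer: 21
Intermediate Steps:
q(Y) = 0
G = -44 (G = -42 - 2 = -44)
x = -44/7 (x = -(-1)*(-44)/7 = -⅐*44 = -44/7 ≈ -6.2857)
r(-9, 7) + x*q(h(2, 3)) = 3*7 - 44/7*0 = 21 + 0 = 21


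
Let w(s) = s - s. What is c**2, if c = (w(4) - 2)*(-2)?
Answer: 16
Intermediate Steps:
w(s) = 0
c = 4 (c = (0 - 2)*(-2) = -2*(-2) = 4)
c**2 = 4**2 = 16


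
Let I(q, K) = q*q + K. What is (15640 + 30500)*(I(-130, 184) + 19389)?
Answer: 1682864220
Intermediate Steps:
I(q, K) = K + q**2 (I(q, K) = q**2 + K = K + q**2)
(15640 + 30500)*(I(-130, 184) + 19389) = (15640 + 30500)*((184 + (-130)**2) + 19389) = 46140*((184 + 16900) + 19389) = 46140*(17084 + 19389) = 46140*36473 = 1682864220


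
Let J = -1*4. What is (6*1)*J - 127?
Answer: -151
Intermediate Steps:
J = -4
(6*1)*J - 127 = (6*1)*(-4) - 127 = 6*(-4) - 127 = -24 - 127 = -151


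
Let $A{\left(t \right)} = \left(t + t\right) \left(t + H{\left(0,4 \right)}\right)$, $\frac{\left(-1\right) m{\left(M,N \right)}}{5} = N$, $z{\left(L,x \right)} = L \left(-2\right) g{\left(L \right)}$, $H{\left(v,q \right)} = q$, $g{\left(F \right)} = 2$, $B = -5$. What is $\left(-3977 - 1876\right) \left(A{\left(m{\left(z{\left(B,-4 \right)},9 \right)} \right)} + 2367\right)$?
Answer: $-35451621$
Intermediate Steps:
$z{\left(L,x \right)} = - 4 L$ ($z{\left(L,x \right)} = L \left(-2\right) 2 = - 2 L 2 = - 4 L$)
$m{\left(M,N \right)} = - 5 N$
$A{\left(t \right)} = 2 t \left(4 + t\right)$ ($A{\left(t \right)} = \left(t + t\right) \left(t + 4\right) = 2 t \left(4 + t\right)$)
$\left(-3977 - 1876\right) \left(A{\left(m{\left(z{\left(B,-4 \right)},9 \right)} \right)} + 2367\right) = \left(-3977 - 1876\right) \left(2 \left(\left(-5\right) 9\right) \left(4 - 45\right) + 2367\right) = - 5853 \left(2 \left(-45\right) \left(4 - 45\right) + 2367\right) = - 5853 \left(2 \left(-45\right) \left(-41\right) + 2367\right) = - 5853 \left(3690 + 2367\right) = \left(-5853\right) 6057 = -35451621$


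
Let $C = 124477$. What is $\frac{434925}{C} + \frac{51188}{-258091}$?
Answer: $\frac{105878499499}{32126393407} \approx 3.2957$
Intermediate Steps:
$\frac{434925}{C} + \frac{51188}{-258091} = \frac{434925}{124477} + \frac{51188}{-258091} = 434925 \cdot \frac{1}{124477} + 51188 \left(- \frac{1}{258091}\right) = \frac{434925}{124477} - \frac{51188}{258091} = \frac{105878499499}{32126393407}$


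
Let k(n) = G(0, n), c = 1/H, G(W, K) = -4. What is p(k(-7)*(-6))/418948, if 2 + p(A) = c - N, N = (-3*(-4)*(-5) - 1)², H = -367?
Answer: -683171/76876958 ≈ -0.0088865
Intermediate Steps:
c = -1/367 (c = 1/(-367) = -1/367 ≈ -0.0027248)
k(n) = -4
N = 3721 (N = (12*(-5) - 1)² = (-60 - 1)² = (-61)² = 3721)
p(A) = -1366342/367 (p(A) = -2 + (-1/367 - 1*3721) = -2 + (-1/367 - 3721) = -2 - 1365608/367 = -1366342/367)
p(k(-7)*(-6))/418948 = -1366342/367/418948 = -1366342/367*1/418948 = -683171/76876958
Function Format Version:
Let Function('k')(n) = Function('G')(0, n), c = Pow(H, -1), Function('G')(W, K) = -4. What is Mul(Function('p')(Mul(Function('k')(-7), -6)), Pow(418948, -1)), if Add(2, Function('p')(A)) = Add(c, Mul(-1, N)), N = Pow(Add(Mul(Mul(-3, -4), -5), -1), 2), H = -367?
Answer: Rational(-683171, 76876958) ≈ -0.0088865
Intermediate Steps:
c = Rational(-1, 367) (c = Pow(-367, -1) = Rational(-1, 367) ≈ -0.0027248)
Function('k')(n) = -4
N = 3721 (N = Pow(Add(Mul(12, -5), -1), 2) = Pow(Add(-60, -1), 2) = Pow(-61, 2) = 3721)
Function('p')(A) = Rational(-1366342, 367) (Function('p')(A) = Add(-2, Add(Rational(-1, 367), Mul(-1, 3721))) = Add(-2, Add(Rational(-1, 367), -3721)) = Add(-2, Rational(-1365608, 367)) = Rational(-1366342, 367))
Mul(Function('p')(Mul(Function('k')(-7), -6)), Pow(418948, -1)) = Mul(Rational(-1366342, 367), Pow(418948, -1)) = Mul(Rational(-1366342, 367), Rational(1, 418948)) = Rational(-683171, 76876958)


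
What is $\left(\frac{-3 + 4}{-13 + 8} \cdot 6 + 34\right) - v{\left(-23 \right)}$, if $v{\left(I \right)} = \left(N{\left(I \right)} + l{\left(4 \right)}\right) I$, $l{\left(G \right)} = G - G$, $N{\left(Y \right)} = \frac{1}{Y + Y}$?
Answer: $\frac{323}{10} \approx 32.3$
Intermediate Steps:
$N{\left(Y \right)} = \frac{1}{2 Y}$
$l{\left(G \right)} = 0$
$v{\left(I \right)} = \frac{1}{2}$ ($v{\left(I \right)} = \left(\frac{1}{2 I} + 0\right) I = \frac{1}{2 I} I = \frac{1}{2}$)
$\left(\frac{-3 + 4}{-13 + 8} \cdot 6 + 34\right) - v{\left(-23 \right)} = \left(\frac{-3 + 4}{-13 + 8} \cdot 6 + 34\right) - \frac{1}{2} = \left(1 \frac{1}{-5} \cdot 6 + 34\right) - \frac{1}{2} = \left(1 \left(- \frac{1}{5}\right) 6 + 34\right) - \frac{1}{2} = \left(\left(- \frac{1}{5}\right) 6 + 34\right) - \frac{1}{2} = \left(- \frac{6}{5} + 34\right) - \frac{1}{2} = \frac{164}{5} - \frac{1}{2} = \frac{323}{10}$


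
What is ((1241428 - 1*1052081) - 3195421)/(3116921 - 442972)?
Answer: -3006074/2673949 ≈ -1.1242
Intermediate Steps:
((1241428 - 1*1052081) - 3195421)/(3116921 - 442972) = ((1241428 - 1052081) - 3195421)/2673949 = (189347 - 3195421)*(1/2673949) = -3006074*1/2673949 = -3006074/2673949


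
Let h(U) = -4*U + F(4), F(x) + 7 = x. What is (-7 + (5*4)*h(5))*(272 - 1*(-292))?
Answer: -263388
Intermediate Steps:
F(x) = -7 + x
h(U) = -3 - 4*U (h(U) = -4*U + (-7 + 4) = -4*U - 3 = -3 - 4*U)
(-7 + (5*4)*h(5))*(272 - 1*(-292)) = (-7 + (5*4)*(-3 - 4*5))*(272 - 1*(-292)) = (-7 + 20*(-3 - 20))*(272 + 292) = (-7 + 20*(-23))*564 = (-7 - 460)*564 = -467*564 = -263388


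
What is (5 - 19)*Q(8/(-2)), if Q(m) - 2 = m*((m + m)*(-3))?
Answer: 1316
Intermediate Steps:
Q(m) = 2 - 6*m² (Q(m) = 2 + m*((m + m)*(-3)) = 2 + m*((2*m)*(-3)) = 2 + m*(-6*m) = 2 - 6*m²)
(5 - 19)*Q(8/(-2)) = (5 - 19)*(2 - 6*(8/(-2))²) = -14*(2 - 6*(8*(-½))²) = -14*(2 - 6*(-4)²) = -14*(2 - 6*16) = -14*(2 - 96) = -14*(-94) = 1316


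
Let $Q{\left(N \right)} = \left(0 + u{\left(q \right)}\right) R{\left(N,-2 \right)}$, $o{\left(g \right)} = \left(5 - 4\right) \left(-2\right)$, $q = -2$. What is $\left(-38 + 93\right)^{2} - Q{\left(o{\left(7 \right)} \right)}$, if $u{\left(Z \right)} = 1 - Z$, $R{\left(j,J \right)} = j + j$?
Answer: $3037$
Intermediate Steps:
$R{\left(j,J \right)} = 2 j$
$o{\left(g \right)} = -2$ ($o{\left(g \right)} = 1 \left(-2\right) = -2$)
$Q{\left(N \right)} = 6 N$ ($Q{\left(N \right)} = \left(0 + \left(1 - -2\right)\right) 2 N = \left(0 + \left(1 + 2\right)\right) 2 N = \left(0 + 3\right) 2 N = 3 \cdot 2 N = 6 N$)
$\left(-38 + 93\right)^{2} - Q{\left(o{\left(7 \right)} \right)} = \left(-38 + 93\right)^{2} - 6 \left(-2\right) = 55^{2} - -12 = 3025 + 12 = 3037$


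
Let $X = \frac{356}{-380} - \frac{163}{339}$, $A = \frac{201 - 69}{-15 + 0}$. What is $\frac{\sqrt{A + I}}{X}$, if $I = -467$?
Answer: $- \frac{6441 i \sqrt{11895}}{45656} \approx - 15.386 i$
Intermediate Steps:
$A = - \frac{44}{5}$ ($A = \frac{132}{-15} = 132 \left(- \frac{1}{15}\right) = - \frac{44}{5} \approx -8.8$)
$X = - \frac{45656}{32205}$ ($X = 356 \left(- \frac{1}{380}\right) - \frac{163}{339} = - \frac{89}{95} - \frac{163}{339} = - \frac{45656}{32205} \approx -1.4177$)
$\frac{\sqrt{A + I}}{X} = \frac{\sqrt{- \frac{44}{5} - 467}}{- \frac{45656}{32205}} = \sqrt{- \frac{2379}{5}} \left(- \frac{32205}{45656}\right) = \frac{i \sqrt{11895}}{5} \left(- \frac{32205}{45656}\right) = - \frac{6441 i \sqrt{11895}}{45656}$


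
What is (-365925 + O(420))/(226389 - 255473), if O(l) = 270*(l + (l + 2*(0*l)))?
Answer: 139125/29084 ≈ 4.7836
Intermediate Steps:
O(l) = 540*l (O(l) = 270*(l + (l + 2*0)) = 270*(l + (l + 0)) = 270*(l + l) = 270*(2*l) = 540*l)
(-365925 + O(420))/(226389 - 255473) = (-365925 + 540*420)/(226389 - 255473) = (-365925 + 226800)/(-29084) = -139125*(-1/29084) = 139125/29084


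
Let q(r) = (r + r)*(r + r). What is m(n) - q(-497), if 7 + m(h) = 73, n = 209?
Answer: -987970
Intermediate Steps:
m(h) = 66 (m(h) = -7 + 73 = 66)
q(r) = 4*r² (q(r) = (2*r)*(2*r) = 4*r²)
m(n) - q(-497) = 66 - 4*(-497)² = 66 - 4*247009 = 66 - 1*988036 = 66 - 988036 = -987970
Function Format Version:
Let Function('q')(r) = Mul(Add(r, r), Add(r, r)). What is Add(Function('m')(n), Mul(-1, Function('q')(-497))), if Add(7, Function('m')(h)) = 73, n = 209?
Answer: -987970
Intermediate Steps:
Function('m')(h) = 66 (Function('m')(h) = Add(-7, 73) = 66)
Function('q')(r) = Mul(4, Pow(r, 2)) (Function('q')(r) = Mul(Mul(2, r), Mul(2, r)) = Mul(4, Pow(r, 2)))
Add(Function('m')(n), Mul(-1, Function('q')(-497))) = Add(66, Mul(-1, Mul(4, Pow(-497, 2)))) = Add(66, Mul(-1, Mul(4, 247009))) = Add(66, Mul(-1, 988036)) = Add(66, -988036) = -987970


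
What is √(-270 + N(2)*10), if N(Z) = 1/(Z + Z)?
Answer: I*√1070/2 ≈ 16.355*I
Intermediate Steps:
N(Z) = 1/(2*Z)
√(-270 + N(2)*10) = √(-270 + ((½)/2)*10) = √(-270 + ((½)*(½))*10) = √(-270 + (¼)*10) = √(-270 + 5/2) = √(-535/2) = I*√1070/2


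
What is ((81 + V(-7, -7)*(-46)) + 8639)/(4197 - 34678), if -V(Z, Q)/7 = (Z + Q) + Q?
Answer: -178/2771 ≈ -0.064237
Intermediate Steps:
V(Z, Q) = -14*Q - 7*Z (V(Z, Q) = -7*((Z + Q) + Q) = -7*((Q + Z) + Q) = -7*(Z + 2*Q) = -14*Q - 7*Z)
((81 + V(-7, -7)*(-46)) + 8639)/(4197 - 34678) = ((81 + (-14*(-7) - 7*(-7))*(-46)) + 8639)/(4197 - 34678) = ((81 + (98 + 49)*(-46)) + 8639)/(-30481) = ((81 + 147*(-46)) + 8639)*(-1/30481) = ((81 - 6762) + 8639)*(-1/30481) = (-6681 + 8639)*(-1/30481) = 1958*(-1/30481) = -178/2771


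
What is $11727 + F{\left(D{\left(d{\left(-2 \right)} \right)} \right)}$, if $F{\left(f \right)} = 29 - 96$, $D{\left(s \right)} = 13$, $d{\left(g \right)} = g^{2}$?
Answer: $11660$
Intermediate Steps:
$F{\left(f \right)} = -67$ ($F{\left(f \right)} = 29 - 96 = -67$)
$11727 + F{\left(D{\left(d{\left(-2 \right)} \right)} \right)} = 11727 - 67 = 11660$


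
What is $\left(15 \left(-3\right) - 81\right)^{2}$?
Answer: $15876$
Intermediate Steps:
$\left(15 \left(-3\right) - 81\right)^{2} = \left(-45 - 81\right)^{2} = \left(-126\right)^{2} = 15876$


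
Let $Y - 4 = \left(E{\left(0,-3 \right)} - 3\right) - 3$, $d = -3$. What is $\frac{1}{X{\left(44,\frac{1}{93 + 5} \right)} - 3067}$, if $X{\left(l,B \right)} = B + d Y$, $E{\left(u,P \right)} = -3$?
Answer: $- \frac{98}{299095} \approx -0.00032766$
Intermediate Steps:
$Y = -5$ ($Y = 4 - 9 = -5$)
$X{\left(l,B \right)} = 15 + B$ ($X{\left(l,B \right)} = B - -15 = B + 15 = 15 + B$)
$\frac{1}{X{\left(44,\frac{1}{93 + 5} \right)} - 3067} = \frac{1}{\left(15 + \frac{1}{93 + 5}\right) - 3067} = \frac{1}{\left(15 + \frac{1}{98}\right) - 3067} = \frac{1}{\frac{1471}{98} - 3067} = \frac{1}{- \frac{299095}{98}} = - \frac{98}{299095}$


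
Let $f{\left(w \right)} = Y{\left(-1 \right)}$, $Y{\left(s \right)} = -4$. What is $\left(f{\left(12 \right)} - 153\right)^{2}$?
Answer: $24649$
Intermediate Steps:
$f{\left(w \right)} = -4$
$\left(f{\left(12 \right)} - 153\right)^{2} = \left(-4 - 153\right)^{2} = \left(-157\right)^{2} = 24649$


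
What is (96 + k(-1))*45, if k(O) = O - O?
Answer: 4320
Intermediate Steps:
k(O) = 0
(96 + k(-1))*45 = (96 + 0)*45 = 96*45 = 4320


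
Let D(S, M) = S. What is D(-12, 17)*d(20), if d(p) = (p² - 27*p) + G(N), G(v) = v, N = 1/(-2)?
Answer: 1686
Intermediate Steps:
N = -½ ≈ -0.50000
d(p) = -½ + p² - 27*p (d(p) = (p² - 27*p) - ½ = -½ + p² - 27*p)
D(-12, 17)*d(20) = -12*(-½ + 20² - 27*20) = -12*(-½ + 400 - 540) = -12*(-281/2) = 1686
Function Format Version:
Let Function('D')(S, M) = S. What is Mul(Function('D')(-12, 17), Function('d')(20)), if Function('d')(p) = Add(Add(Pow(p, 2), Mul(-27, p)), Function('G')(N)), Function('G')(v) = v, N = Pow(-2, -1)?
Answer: 1686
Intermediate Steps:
N = Rational(-1, 2) ≈ -0.50000
Function('d')(p) = Add(Rational(-1, 2), Pow(p, 2), Mul(-27, p)) (Function('d')(p) = Add(Add(Pow(p, 2), Mul(-27, p)), Rational(-1, 2)) = Add(Rational(-1, 2), Pow(p, 2), Mul(-27, p)))
Mul(Function('D')(-12, 17), Function('d')(20)) = Mul(-12, Add(Rational(-1, 2), Pow(20, 2), Mul(-27, 20))) = Mul(-12, Add(Rational(-1, 2), 400, -540)) = Mul(-12, Rational(-281, 2)) = 1686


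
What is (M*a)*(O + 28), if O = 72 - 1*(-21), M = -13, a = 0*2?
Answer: 0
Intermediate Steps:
a = 0
O = 93 (O = 72 + 21 = 93)
(M*a)*(O + 28) = (-13*0)*(93 + 28) = 0*121 = 0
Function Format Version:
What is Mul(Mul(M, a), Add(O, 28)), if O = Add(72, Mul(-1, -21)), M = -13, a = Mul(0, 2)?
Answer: 0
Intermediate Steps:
a = 0
O = 93 (O = Add(72, 21) = 93)
Mul(Mul(M, a), Add(O, 28)) = Mul(Mul(-13, 0), Add(93, 28)) = Mul(0, 121) = 0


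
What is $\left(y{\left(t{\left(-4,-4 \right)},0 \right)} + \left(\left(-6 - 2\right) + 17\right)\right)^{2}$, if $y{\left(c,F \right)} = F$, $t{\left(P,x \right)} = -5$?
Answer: $81$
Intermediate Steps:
$\left(y{\left(t{\left(-4,-4 \right)},0 \right)} + \left(\left(-6 - 2\right) + 17\right)\right)^{2} = \left(0 + \left(\left(-6 - 2\right) + 17\right)\right)^{2} = \left(0 + \left(-8 + 17\right)\right)^{2} = \left(0 + 9\right)^{2} = 9^{2} = 81$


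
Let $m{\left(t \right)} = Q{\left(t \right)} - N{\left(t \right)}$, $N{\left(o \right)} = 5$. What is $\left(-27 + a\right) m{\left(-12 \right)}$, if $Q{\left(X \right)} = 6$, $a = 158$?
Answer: $131$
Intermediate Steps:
$m{\left(t \right)} = 1$ ($m{\left(t \right)} = 6 - 5 = 1$)
$\left(-27 + a\right) m{\left(-12 \right)} = \left(-27 + 158\right) 1 = 131 \cdot 1 = 131$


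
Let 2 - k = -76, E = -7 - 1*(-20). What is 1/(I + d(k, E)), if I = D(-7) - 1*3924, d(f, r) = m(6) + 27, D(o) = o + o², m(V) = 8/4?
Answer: -1/3853 ≈ -0.00025954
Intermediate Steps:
E = 13 (E = -7 + 20 = 13)
k = 78 (k = 2 - 1*(-76) = 2 + 76 = 78)
m(V) = 2 (m(V) = 8*(¼) = 2)
d(f, r) = 29 (d(f, r) = 2 + 27 = 29)
I = -3882 (I = -7*(1 - 7) - 1*3924 = -7*(-6) - 3924 = 42 - 3924 = -3882)
1/(I + d(k, E)) = 1/(-3882 + 29) = 1/(-3853) = -1/3853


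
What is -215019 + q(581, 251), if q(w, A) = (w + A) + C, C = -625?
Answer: -214812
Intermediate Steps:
q(w, A) = -625 + A + w (q(w, A) = (w + A) - 625 = (A + w) - 625 = -625 + A + w)
-215019 + q(581, 251) = -215019 + (-625 + 251 + 581) = -215019 + 207 = -214812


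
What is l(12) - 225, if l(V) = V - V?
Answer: -225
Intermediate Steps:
l(V) = 0
l(12) - 225 = 0 - 225 = -225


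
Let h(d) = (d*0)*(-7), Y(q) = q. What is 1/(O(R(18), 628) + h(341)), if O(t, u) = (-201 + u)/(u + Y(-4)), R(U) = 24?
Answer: 624/427 ≈ 1.4614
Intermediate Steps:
O(t, u) = (-201 + u)/(-4 + u) (O(t, u) = (-201 + u)/(u - 4) = (-201 + u)/(-4 + u))
h(d) = 0 (h(d) = 0*(-7) = 0)
1/(O(R(18), 628) + h(341)) = 1/((-201 + 628)/(-4 + 628) + 0) = 1/(427/624 + 0) = 1/(427/624) = 624/427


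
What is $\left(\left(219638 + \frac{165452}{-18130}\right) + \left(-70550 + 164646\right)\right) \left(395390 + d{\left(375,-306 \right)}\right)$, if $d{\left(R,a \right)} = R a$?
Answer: $\frac{22803330907136}{259} \approx 8.8044 \cdot 10^{10}$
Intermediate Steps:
$\left(\left(219638 + \frac{165452}{-18130}\right) + \left(-70550 + 164646\right)\right) \left(395390 + d{\left(375,-306 \right)}\right) = \left(\left(219638 + \frac{165452}{-18130}\right) + \left(-70550 + 164646\right)\right) \left(395390 + 375 \left(-306\right)\right) = \left(\left(219638 + 165452 \left(- \frac{1}{18130}\right)\right) + 94096\right) \left(395390 - 114750\right) = \left(\left(219638 - \frac{11818}{1295}\right) + 94096\right) 280640 = \left(\frac{284419392}{1295} + 94096\right) 280640 = \frac{406273712}{1295} \cdot 280640 = \frac{22803330907136}{259}$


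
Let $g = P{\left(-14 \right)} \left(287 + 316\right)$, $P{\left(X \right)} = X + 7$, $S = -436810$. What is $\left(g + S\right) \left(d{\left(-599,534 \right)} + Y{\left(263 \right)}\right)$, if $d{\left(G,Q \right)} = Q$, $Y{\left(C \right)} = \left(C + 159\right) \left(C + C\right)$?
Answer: $-98132043686$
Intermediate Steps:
$P{\left(X \right)} = 7 + X$
$Y{\left(C \right)} = 2 C \left(159 + C\right)$ ($Y{\left(C \right)} = \left(159 + C\right) 2 C = 2 C \left(159 + C\right)$)
$g = -4221$ ($g = \left(7 - 14\right) \left(287 + 316\right) = \left(-7\right) 603 = -4221$)
$\left(g + S\right) \left(d{\left(-599,534 \right)} + Y{\left(263 \right)}\right) = \left(-4221 - 436810\right) \left(534 + 2 \cdot 263 \left(159 + 263\right)\right) = - 441031 \left(534 + 2 \cdot 263 \cdot 422\right) = - 441031 \left(534 + 221972\right) = \left(-441031\right) 222506 = -98132043686$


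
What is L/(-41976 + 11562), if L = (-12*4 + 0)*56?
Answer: 448/5069 ≈ 0.088380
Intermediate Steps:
L = -2688 (L = (-48 + 0)*56 = -48*56 = -2688)
L/(-41976 + 11562) = -2688/(-41976 + 11562) = -2688/(-30414) = -2688*(-1/30414) = 448/5069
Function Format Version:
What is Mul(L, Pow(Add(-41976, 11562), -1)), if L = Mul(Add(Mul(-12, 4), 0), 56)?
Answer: Rational(448, 5069) ≈ 0.088380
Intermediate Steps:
L = -2688 (L = Mul(Add(-48, 0), 56) = Mul(-48, 56) = -2688)
Mul(L, Pow(Add(-41976, 11562), -1)) = Mul(-2688, Pow(Add(-41976, 11562), -1)) = Mul(-2688, Pow(-30414, -1)) = Mul(-2688, Rational(-1, 30414)) = Rational(448, 5069)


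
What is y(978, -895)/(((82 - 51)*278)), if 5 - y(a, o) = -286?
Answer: 291/8618 ≈ 0.033767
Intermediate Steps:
y(a, o) = 291 (y(a, o) = 5 - 1*(-286) = 5 + 286 = 291)
y(978, -895)/(((82 - 51)*278)) = 291/(((82 - 51)*278)) = 291/((31*278)) = 291/8618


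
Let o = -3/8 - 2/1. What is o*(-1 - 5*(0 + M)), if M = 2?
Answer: 209/8 ≈ 26.125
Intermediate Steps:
o = -19/8 (o = -3*⅛ - 2*1 = -3/8 - 2 = -19/8 ≈ -2.3750)
o*(-1 - 5*(0 + M)) = -19*(-1 - 5*(0 + 2))/8 = -19*(-1 - 5*2)/8 = -19*(-1 - 10)/8 = -19/8*(-11) = 209/8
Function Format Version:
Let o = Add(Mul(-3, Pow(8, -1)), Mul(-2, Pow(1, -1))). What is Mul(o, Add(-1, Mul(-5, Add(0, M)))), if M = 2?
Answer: Rational(209, 8) ≈ 26.125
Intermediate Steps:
o = Rational(-19, 8) (o = Add(Mul(-3, Rational(1, 8)), Mul(-2, 1)) = Add(Rational(-3, 8), -2) = Rational(-19, 8) ≈ -2.3750)
Mul(o, Add(-1, Mul(-5, Add(0, M)))) = Mul(Rational(-19, 8), Add(-1, Mul(-5, Add(0, 2)))) = Mul(Rational(-19, 8), Add(-1, Mul(-5, 2))) = Mul(Rational(-19, 8), Add(-1, -10)) = Mul(Rational(-19, 8), -11) = Rational(209, 8)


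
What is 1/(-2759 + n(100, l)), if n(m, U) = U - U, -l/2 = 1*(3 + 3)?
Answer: -1/2759 ≈ -0.00036245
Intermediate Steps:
l = -12 (l = -2*(3 + 3) = -2*6 = -12)
n(m, U) = 0
1/(-2759 + n(100, l)) = 1/(-2759 + 0) = 1/(-2759) = -1/2759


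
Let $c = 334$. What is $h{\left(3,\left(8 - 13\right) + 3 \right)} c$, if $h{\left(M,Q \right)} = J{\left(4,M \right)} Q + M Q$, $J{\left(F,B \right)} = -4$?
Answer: $668$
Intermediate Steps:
$h{\left(M,Q \right)} = - 4 Q + M Q$
$h{\left(3,\left(8 - 13\right) + 3 \right)} c = \left(\left(8 - 13\right) + 3\right) \left(-4 + 3\right) 334 = \left(-5 + 3\right) \left(-1\right) 334 = \left(-2\right) \left(-1\right) 334 = 2 \cdot 334 = 668$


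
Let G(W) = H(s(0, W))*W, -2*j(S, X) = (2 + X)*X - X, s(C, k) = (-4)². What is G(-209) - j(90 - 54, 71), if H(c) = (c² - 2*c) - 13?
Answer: -41543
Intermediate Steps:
s(C, k) = 16
H(c) = -13 + c² - 2*c
j(S, X) = X/2 - X*(2 + X)/2 (j(S, X) = -((2 + X)*X - X)/2 = -(X*(2 + X) - X)/2 = -(-X + X*(2 + X))/2 = X/2 - X*(2 + X)/2)
G(W) = 211*W (G(W) = (-13 + 16² - 2*16)*W = (-13 + 256 - 32)*W = 211*W)
G(-209) - j(90 - 54, 71) = 211*(-209) - (-1)*71*(1 + 71)/2 = -44099 - (-1)*71*72/2 = -44099 - 1*(-2556) = -44099 + 2556 = -41543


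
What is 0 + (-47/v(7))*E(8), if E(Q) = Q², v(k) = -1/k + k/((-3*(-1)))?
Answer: -31584/23 ≈ -1373.2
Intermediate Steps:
v(k) = -1/k + k/3
0 + (-47/v(7))*E(8) = 0 - 47/(-1/7 + (⅓)*7)*8² = 0 - 47/(-1*⅐ + 7/3)*64 = 0 - 47/(-⅐ + 7/3)*64 = 0 - 47/46/21*64 = 0 - 47*21/46*64 = 0 - 987/46*64 = 0 - 31584/23 = -31584/23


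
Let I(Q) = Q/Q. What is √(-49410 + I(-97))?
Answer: I*√49409 ≈ 222.28*I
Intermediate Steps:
I(Q) = 1
√(-49410 + I(-97)) = √(-49410 + 1) = √(-49409) = I*√49409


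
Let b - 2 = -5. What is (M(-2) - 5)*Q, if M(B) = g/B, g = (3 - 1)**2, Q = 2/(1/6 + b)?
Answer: 84/17 ≈ 4.9412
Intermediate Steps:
b = -3 (b = 2 - 5 = -3)
Q = -12/17 (Q = 2/(1/6 - 3) = 2/(-17/6) = 2*(-6/17) = -12/17 ≈ -0.70588)
g = 4 (g = 2**2 = 4)
M(B) = 4/B
(M(-2) - 5)*Q = (4/(-2) - 5)*(-12/17) = (4*(-1/2) - 5)*(-12/17) = (-2 - 5)*(-12/17) = -7*(-12/17) = 84/17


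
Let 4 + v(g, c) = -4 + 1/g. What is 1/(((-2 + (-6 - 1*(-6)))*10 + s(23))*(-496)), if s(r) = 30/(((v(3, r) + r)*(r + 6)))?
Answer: 667/6594320 ≈ 0.00010115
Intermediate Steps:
v(g, c) = -8 + 1/g (v(g, c) = -4 + (-4 + 1/g) = -8 + 1/g)
s(r) = 30/((6 + r)*(-23/3 + r)) (s(r) = 30/((((-8 + 1/3) + r)*(r + 6))) = 30/((((-8 + ⅓) + r)*(6 + r))) = 30/(((-23/3 + r)*(6 + r))) = 30/(((6 + r)*(-23/3 + r))) = 30*(1/((6 + r)*(-23/3 + r))) = 30/((6 + r)*(-23/3 + r)))
1/(((-2 + (-6 - 1*(-6)))*10 + s(23))*(-496)) = 1/(((-2 + (-6 - 1*(-6)))*10 + 90/(-138 - 5*23 + 3*23²))*(-496)) = -1/496/((-2 + (-6 + 6))*10 + 90/(-138 - 115 + 3*529)) = -1/496/((-2 + 0)*10 + 90/(-138 - 115 + 1587)) = -1/496/(-2*10 + 90/1334) = -1/496/(-20 + 90*(1/1334)) = -1/496/(-20 + 45/667) = -1/496/(-13295/667) = -667/13295*(-1/496) = 667/6594320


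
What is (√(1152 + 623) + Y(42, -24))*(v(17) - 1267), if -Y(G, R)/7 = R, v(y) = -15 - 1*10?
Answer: -217056 - 6460*√71 ≈ -2.7149e+5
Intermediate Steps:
v(y) = -25 (v(y) = -15 - 10 = -25)
Y(G, R) = -7*R
(√(1152 + 623) + Y(42, -24))*(v(17) - 1267) = (√(1152 + 623) - 7*(-24))*(-25 - 1267) = (√1775 + 168)*(-1292) = (5*√71 + 168)*(-1292) = (168 + 5*√71)*(-1292) = -217056 - 6460*√71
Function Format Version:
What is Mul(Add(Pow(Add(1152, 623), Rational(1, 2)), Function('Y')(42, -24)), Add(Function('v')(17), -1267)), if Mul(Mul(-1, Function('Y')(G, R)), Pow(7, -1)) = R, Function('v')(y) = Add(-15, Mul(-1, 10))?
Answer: Add(-217056, Mul(-6460, Pow(71, Rational(1, 2)))) ≈ -2.7149e+5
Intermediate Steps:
Function('v')(y) = -25 (Function('v')(y) = Add(-15, -10) = -25)
Function('Y')(G, R) = Mul(-7, R)
Mul(Add(Pow(Add(1152, 623), Rational(1, 2)), Function('Y')(42, -24)), Add(Function('v')(17), -1267)) = Mul(Add(Pow(Add(1152, 623), Rational(1, 2)), Mul(-7, -24)), Add(-25, -1267)) = Mul(Add(Pow(1775, Rational(1, 2)), 168), -1292) = Mul(Add(Mul(5, Pow(71, Rational(1, 2))), 168), -1292) = Mul(Add(168, Mul(5, Pow(71, Rational(1, 2)))), -1292) = Add(-217056, Mul(-6460, Pow(71, Rational(1, 2))))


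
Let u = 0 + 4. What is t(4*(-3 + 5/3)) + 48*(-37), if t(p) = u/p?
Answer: -7107/4 ≈ -1776.8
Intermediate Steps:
u = 4
t(p) = 4/p
t(4*(-3 + 5/3)) + 48*(-37) = 4/((4*(-3 + 5/3))) + 48*(-37) = 4/((4*(-3 + 5*(1/3)))) - 1776 = 4/((4*(-3 + 5/3))) - 1776 = 4/((4*(-4/3))) - 1776 = 4/(-16/3) - 1776 = 4*(-3/16) - 1776 = -3/4 - 1776 = -7107/4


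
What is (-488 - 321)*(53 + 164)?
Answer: -175553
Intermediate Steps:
(-488 - 321)*(53 + 164) = -809*217 = -175553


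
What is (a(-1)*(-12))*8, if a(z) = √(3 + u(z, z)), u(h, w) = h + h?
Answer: -96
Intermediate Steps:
u(h, w) = 2*h
a(z) = √(3 + 2*z)
(a(-1)*(-12))*8 = (√(3 + 2*(-1))*(-12))*8 = (√(3 - 2)*(-12))*8 = (√1*(-12))*8 = (1*(-12))*8 = -12*8 = -96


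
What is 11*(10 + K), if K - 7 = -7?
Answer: 110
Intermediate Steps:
K = 0 (K = 7 - 7 = 0)
11*(10 + K) = 11*(10 + 0) = 11*10 = 110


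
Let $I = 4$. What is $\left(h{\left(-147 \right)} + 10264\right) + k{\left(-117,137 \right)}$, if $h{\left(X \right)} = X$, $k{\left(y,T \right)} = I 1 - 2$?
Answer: $10119$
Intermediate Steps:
$k{\left(y,T \right)} = 2$ ($k{\left(y,T \right)} = 4 \cdot 1 - 2 = 4 - 2 = 2$)
$\left(h{\left(-147 \right)} + 10264\right) + k{\left(-117,137 \right)} = \left(-147 + 10264\right) + 2 = 10117 + 2 = 10119$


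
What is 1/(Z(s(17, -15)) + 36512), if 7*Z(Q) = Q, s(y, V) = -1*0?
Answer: 1/36512 ≈ 2.7388e-5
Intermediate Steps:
s(y, V) = 0
Z(Q) = Q/7
1/(Z(s(17, -15)) + 36512) = 1/((⅐)*0 + 36512) = 1/(0 + 36512) = 1/36512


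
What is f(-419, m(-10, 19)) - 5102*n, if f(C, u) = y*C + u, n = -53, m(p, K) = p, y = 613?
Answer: 13549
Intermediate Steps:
f(C, u) = u + 613*C (f(C, u) = 613*C + u = u + 613*C)
f(-419, m(-10, 19)) - 5102*n = (-10 + 613*(-419)) - 5102*(-53) = (-10 - 256847) + 270406 = -256857 + 270406 = 13549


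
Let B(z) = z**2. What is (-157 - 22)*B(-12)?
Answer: -25776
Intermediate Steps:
(-157 - 22)*B(-12) = (-157 - 22)*(-12)**2 = -179*144 = -25776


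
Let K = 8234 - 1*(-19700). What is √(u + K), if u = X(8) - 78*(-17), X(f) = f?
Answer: 6*√813 ≈ 171.08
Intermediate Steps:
K = 27934 (K = 8234 + 19700 = 27934)
u = 1334 (u = 8 - 78*(-17) = 8 + 1326 = 1334)
√(u + K) = √(1334 + 27934) = √29268 = 6*√813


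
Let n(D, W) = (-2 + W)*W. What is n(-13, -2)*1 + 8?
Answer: 16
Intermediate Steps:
n(D, W) = W*(-2 + W)
n(-13, -2)*1 + 8 = -2*(-2 - 2)*1 + 8 = -2*(-4)*1 + 8 = 8*1 + 8 = 8 + 8 = 16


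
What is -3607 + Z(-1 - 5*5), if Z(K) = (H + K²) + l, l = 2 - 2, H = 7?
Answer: -2924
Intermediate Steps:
l = 0
Z(K) = 7 + K² (Z(K) = (7 + K²) + 0 = 7 + K²)
-3607 + Z(-1 - 5*5) = -3607 + (7 + (-1 - 5*5)²) = -3607 + (7 + (-1 - 25)²) = -3607 + (7 + (-26)²) = -3607 + (7 + 676) = -3607 + 683 = -2924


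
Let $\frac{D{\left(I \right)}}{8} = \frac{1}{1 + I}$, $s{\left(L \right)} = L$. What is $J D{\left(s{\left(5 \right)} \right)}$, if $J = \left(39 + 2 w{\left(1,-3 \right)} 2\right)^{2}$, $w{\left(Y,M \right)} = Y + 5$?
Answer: $5292$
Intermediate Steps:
$w{\left(Y,M \right)} = 5 + Y$
$D{\left(I \right)} = \frac{8}{1 + I}$
$J = 3969$ ($J = \left(39 + 2 \left(5 + 1\right) 2\right)^{2} = \left(39 + 2 \cdot 6 \cdot 2\right)^{2} = \left(39 + 12 \cdot 2\right)^{2} = \left(39 + 24\right)^{2} = 63^{2} = 3969$)
$J D{\left(s{\left(5 \right)} \right)} = 3969 \frac{8}{1 + 5} = 3969 \cdot \frac{8}{6} = 3969 \cdot 8 \cdot \frac{1}{6} = 3969 \cdot \frac{4}{3} = 5292$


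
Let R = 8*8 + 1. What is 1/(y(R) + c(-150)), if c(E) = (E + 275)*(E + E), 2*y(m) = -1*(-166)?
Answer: -1/37417 ≈ -2.6726e-5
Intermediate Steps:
R = 65 (R = 64 + 1 = 65)
y(m) = 83 (y(m) = (-1*(-166))/2 = (1/2)*166 = 83)
c(E) = 2*E*(275 + E) (c(E) = (275 + E)*(2*E) = 2*E*(275 + E))
1/(y(R) + c(-150)) = 1/(83 + 2*(-150)*(275 - 150)) = 1/(83 + 2*(-150)*125) = 1/(83 - 37500) = 1/(-37417) = -1/37417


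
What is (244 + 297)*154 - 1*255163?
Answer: -171849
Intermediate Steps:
(244 + 297)*154 - 1*255163 = 541*154 - 255163 = 83314 - 255163 = -171849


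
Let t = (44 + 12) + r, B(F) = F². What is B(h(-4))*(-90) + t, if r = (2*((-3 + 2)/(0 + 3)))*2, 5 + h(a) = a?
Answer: -21706/3 ≈ -7235.3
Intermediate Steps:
h(a) = -5 + a
r = -4/3 (r = (2*(-1/3))*2 = (2*(-1*⅓))*2 = (2*(-⅓))*2 = -⅔*2 = -4/3 ≈ -1.3333)
t = 164/3 (t = (44 + 12) - 4/3 = 56 - 4/3 = 164/3 ≈ 54.667)
B(h(-4))*(-90) + t = (-5 - 4)²*(-90) + 164/3 = (-9)²*(-90) + 164/3 = 81*(-90) + 164/3 = -7290 + 164/3 = -21706/3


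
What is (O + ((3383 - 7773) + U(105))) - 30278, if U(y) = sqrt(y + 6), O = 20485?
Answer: -14183 + sqrt(111) ≈ -14172.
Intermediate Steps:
U(y) = sqrt(6 + y)
(O + ((3383 - 7773) + U(105))) - 30278 = (20485 + ((3383 - 7773) + sqrt(6 + 105))) - 30278 = (20485 + (-4390 + sqrt(111))) - 30278 = (16095 + sqrt(111)) - 30278 = -14183 + sqrt(111)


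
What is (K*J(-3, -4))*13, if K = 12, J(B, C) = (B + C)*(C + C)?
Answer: 8736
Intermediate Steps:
J(B, C) = 2*C*(B + C) (J(B, C) = (B + C)*(2*C) = 2*C*(B + C))
(K*J(-3, -4))*13 = (12*(2*(-4)*(-3 - 4)))*13 = (12*(2*(-4)*(-7)))*13 = (12*56)*13 = 672*13 = 8736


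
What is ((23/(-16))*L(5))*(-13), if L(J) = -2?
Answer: -299/8 ≈ -37.375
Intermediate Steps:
((23/(-16))*L(5))*(-13) = ((23/(-16))*(-2))*(-13) = ((23*(-1/16))*(-2))*(-13) = -23/16*(-2)*(-13) = (23/8)*(-13) = -299/8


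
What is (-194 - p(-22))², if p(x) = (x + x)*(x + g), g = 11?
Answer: 459684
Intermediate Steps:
p(x) = 2*x*(11 + x) (p(x) = (x + x)*(x + 11) = (2*x)*(11 + x) = 2*x*(11 + x))
(-194 - p(-22))² = (-194 - 2*(-22)*(11 - 22))² = (-194 - 2*(-22)*(-11))² = (-194 - 1*484)² = (-194 - 484)² = (-678)² = 459684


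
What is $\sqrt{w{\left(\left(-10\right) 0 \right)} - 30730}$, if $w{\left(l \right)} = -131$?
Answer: $9 i \sqrt{381} \approx 175.67 i$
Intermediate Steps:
$\sqrt{w{\left(\left(-10\right) 0 \right)} - 30730} = \sqrt{-131 - 30730} = \sqrt{-30861} = 9 i \sqrt{381}$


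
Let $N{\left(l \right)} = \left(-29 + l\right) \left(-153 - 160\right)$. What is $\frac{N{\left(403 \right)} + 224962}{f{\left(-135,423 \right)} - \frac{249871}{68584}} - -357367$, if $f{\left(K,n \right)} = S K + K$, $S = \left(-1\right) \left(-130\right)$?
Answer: $\frac{433535202966737}{1213157911} \approx 3.5736 \cdot 10^{5}$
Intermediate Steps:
$S = 130$
$f{\left(K,n \right)} = 131 K$ ($f{\left(K,n \right)} = 130 K + K = 131 K$)
$N{\left(l \right)} = 9077 - 313 l$ ($N{\left(l \right)} = \left(-29 + l\right) \left(-313\right) = 9077 - 313 l$)
$\frac{N{\left(403 \right)} + 224962}{f{\left(-135,423 \right)} - \frac{249871}{68584}} - -357367 = \frac{\left(9077 - 126139\right) + 224962}{131 \left(-135\right) - \frac{249871}{68584}} - -357367 = \frac{\left(9077 - 126139\right) + 224962}{-17685 - \frac{249871}{68584}} + 357367 = \frac{-117062 + 224962}{-17685 - \frac{249871}{68584}} + 357367 = \frac{107900}{- \frac{1213157911}{68584}} + 357367 = 107900 \left(- \frac{68584}{1213157911}\right) + 357367 = - \frac{7400213600}{1213157911} + 357367 = \frac{433535202966737}{1213157911}$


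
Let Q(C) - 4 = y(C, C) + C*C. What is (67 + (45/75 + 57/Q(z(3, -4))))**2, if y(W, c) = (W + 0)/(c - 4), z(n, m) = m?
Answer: 208167184/42025 ≈ 4953.4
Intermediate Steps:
y(W, c) = W/(-4 + c)
Q(C) = 4 + C**2 + C/(-4 + C) (Q(C) = 4 + (C/(-4 + C) + C*C) = 4 + (C/(-4 + C) + C**2) = 4 + (C**2 + C/(-4 + C)) = 4 + C**2 + C/(-4 + C))
(67 + (45/75 + 57/Q(z(3, -4))))**2 = (67 + (45/75 + 57/(((-4 + (-4 - 4)*(4 + (-4)**2))/(-4 - 4)))))**2 = (67 + (45*(1/75) + 57/(((-4 - 8*(4 + 16))/(-8)))))**2 = (67 + (3/5 + 57/((-(-4 - 8*20)/8))))**2 = (67 + (3/5 + 57/((-(-4 - 160)/8))))**2 = (67 + (3/5 + 57/((-1/8*(-164)))))**2 = (67 + (3/5 + 57/(41/2)))**2 = (67 + (3/5 + 57*(2/41)))**2 = (67 + (3/5 + 114/41))**2 = (67 + 693/205)**2 = (14428/205)**2 = 208167184/42025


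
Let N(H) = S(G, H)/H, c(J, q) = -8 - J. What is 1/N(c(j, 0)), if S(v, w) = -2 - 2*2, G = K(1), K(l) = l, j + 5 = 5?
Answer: 4/3 ≈ 1.3333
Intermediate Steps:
j = 0 (j = -5 + 5 = 0)
G = 1
S(v, w) = -6 (S(v, w) = -2 - 4 = -6)
N(H) = -6/H
1/N(c(j, 0)) = 1/(-6/(-8 - 1*0)) = 1/(-6/(-8 + 0)) = 1/(-6/(-8)) = 1/(-6*(-1/8)) = 1/(3/4) = 4/3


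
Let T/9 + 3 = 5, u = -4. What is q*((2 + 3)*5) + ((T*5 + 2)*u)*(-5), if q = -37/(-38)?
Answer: 70845/38 ≈ 1864.3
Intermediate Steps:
T = 18 (T = -27 + 9*5 = -27 + 45 = 18)
q = 37/38 (q = -37*(-1/38) = 37/38 ≈ 0.97368)
q*((2 + 3)*5) + ((T*5 + 2)*u)*(-5) = 37*((2 + 3)*5)/38 + ((18*5 + 2)*(-4))*(-5) = 37*(5*5)/38 + ((90 + 2)*(-4))*(-5) = (37/38)*25 + (92*(-4))*(-5) = 925/38 - 368*(-5) = 925/38 + 1840 = 70845/38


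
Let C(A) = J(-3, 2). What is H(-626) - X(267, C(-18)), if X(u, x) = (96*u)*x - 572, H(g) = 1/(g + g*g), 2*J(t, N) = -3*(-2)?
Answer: -29861764999/391250 ≈ -76324.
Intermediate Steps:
J(t, N) = 3 (J(t, N) = (-3*(-2))/2 = (½)*6 = 3)
H(g) = 1/(g + g²)
C(A) = 3
X(u, x) = -572 + 96*u*x (X(u, x) = 96*u*x - 572 = -572 + 96*u*x)
H(-626) - X(267, C(-18)) = 1/((-626)*(1 - 626)) - (-572 + 96*267*3) = -1/626/(-625) - (-572 + 76896) = -1/626*(-1/625) - 1*76324 = 1/391250 - 76324 = -29861764999/391250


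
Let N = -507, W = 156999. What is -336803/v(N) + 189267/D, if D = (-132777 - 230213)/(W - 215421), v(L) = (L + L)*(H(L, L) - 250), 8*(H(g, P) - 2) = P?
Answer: 6982127920653829/229216750815 ≈ 30461.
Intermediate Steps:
H(g, P) = 2 + P/8
v(L) = 2*L*(-248 + L/8) (v(L) = (L + L)*((2 + L/8) - 250) = (2*L)*(-248 + L/8) = 2*L*(-248 + L/8))
D = 181495/29211 (D = (-132777 - 230213)/(156999 - 215421) = -362990/(-58422) = -362990*(-1/58422) = 181495/29211 ≈ 6.2132)
-336803/v(N) + 189267/D = -336803*(-4/(507*(-1984 - 507))) + 189267/(181495/29211) = -336803/((¼)*(-507)*(-2491)) + 189267*(29211/181495) = -336803/1262937/4 + 5528678337/181495 = -336803*4/1262937 + 5528678337/181495 = -1347212/1262937 + 5528678337/181495 = 6982127920653829/229216750815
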